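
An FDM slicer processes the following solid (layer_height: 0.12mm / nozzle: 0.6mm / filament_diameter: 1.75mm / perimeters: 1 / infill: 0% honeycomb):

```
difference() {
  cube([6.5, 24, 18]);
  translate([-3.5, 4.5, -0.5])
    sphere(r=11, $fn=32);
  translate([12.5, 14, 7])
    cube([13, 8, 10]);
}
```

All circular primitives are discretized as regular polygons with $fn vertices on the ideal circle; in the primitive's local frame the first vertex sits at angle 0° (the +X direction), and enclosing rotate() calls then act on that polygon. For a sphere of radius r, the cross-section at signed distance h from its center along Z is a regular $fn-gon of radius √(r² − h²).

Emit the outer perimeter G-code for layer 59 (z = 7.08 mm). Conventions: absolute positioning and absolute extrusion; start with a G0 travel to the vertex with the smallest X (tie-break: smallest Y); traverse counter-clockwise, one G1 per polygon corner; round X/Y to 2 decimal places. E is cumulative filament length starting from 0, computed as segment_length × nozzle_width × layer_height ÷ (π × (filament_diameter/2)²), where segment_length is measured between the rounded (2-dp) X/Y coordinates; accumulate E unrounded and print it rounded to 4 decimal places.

At z = 7.08 mm: the cube (footprint 6.5×24) is included at this height; the r=11 sphere at (-3.5, 4.5) contributes a regular 32-gon of circumradius √(11²−7.58²) = 7.971; the cube at (12.5, 14) is present — its section is the full 13×8 rectangle; Taking the first minus the rest: starting from the 6.5×24 cube, the r=11 sphere at (-3.5, 4.5) partially overlaps it — only the 40.69 mm² overlap (of its 198.35 mm²) is removed, clipping the outline; the 13×8 cube at (12.5, 14) misses the remaining region (no effect) — 1 connected region. The outline is a single polygon with 14 vertices. Extrusion per mm of travel: 0.6 × 0.12 / (π × 0.875²) = 0.029934. Accumulating E over each segment gives final E = 1.7947.

G0 X0.00 Y11.62 Z7.08
G1 X0.93 Y11.13 E0.0315
G1 X2.14 Y10.14 E0.0783
G1 X3.13 Y8.93 E0.1251
G1 X3.86 Y7.55 E0.1718
G1 X4.32 Y6.06 E0.2185
G1 X4.47 Y4.50 E0.2654
G1 X4.32 Y2.94 E0.3123
G1 X3.86 Y1.45 E0.3590
G1 X3.13 Y0.07 E0.4057
G1 X3.07 Y0.00 E0.4085
G1 X6.50 Y0.00 E0.5111
G1 X6.50 Y24.00 E1.2296
G1 X0.00 Y24.00 E1.4241
G1 X0.00 Y11.62 E1.7947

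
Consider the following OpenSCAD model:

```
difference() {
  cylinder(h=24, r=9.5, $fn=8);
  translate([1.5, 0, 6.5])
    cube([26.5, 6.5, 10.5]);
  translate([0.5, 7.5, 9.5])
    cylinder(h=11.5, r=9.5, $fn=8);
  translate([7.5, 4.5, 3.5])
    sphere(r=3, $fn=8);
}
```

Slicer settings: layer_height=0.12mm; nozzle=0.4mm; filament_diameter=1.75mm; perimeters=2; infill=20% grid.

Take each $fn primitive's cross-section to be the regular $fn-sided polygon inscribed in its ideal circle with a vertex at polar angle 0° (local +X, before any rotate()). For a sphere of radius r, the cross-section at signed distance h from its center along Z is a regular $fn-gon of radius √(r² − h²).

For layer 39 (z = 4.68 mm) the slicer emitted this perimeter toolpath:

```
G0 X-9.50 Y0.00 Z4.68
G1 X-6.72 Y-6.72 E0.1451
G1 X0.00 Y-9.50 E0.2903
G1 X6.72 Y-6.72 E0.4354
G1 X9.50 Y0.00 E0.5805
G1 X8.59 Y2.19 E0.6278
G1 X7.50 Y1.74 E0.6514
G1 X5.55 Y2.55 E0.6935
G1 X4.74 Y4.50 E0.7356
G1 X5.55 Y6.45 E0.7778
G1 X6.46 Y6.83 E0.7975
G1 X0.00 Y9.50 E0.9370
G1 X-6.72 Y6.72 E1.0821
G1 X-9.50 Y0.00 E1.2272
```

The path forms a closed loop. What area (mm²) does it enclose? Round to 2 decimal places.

243.97 mm²

Apply the shoelace formula to the sequence of (X, Y) vertices; enclosed area = 243.97 mm².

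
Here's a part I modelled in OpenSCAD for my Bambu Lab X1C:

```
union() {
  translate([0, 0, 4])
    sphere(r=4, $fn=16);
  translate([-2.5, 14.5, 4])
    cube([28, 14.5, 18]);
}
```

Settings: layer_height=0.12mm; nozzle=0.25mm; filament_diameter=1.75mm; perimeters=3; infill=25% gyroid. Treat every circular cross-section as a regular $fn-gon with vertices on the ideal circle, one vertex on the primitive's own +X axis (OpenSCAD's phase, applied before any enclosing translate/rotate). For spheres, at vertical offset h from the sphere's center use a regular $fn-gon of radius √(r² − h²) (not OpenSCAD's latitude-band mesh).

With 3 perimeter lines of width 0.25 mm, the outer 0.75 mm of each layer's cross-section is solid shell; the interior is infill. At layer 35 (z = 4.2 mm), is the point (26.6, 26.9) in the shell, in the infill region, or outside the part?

outside

At z = 4.2 mm: the sphere: section is a regular 16-gon, circumradius = √(r²−h²) = √(4²−0.2²) = 3.995; the 28×14.5 cube at (-2.5, 14.5) contributes its full rectangle; Taking the union: the 2 present regions are separate (no shared area or edge), so areas and boundary lengths simply add and each stays a separate island — 2 connected regions. Overall, the cross-section has 2 separate islands. The nearest boundary edge runs (25.50, 29.00)→(25.50, 14.50); distance from the point to it = 1.10 mm. The point is not inside any of the regions above, so it lies outside the cross-section (1.10 mm from the nearest boundary).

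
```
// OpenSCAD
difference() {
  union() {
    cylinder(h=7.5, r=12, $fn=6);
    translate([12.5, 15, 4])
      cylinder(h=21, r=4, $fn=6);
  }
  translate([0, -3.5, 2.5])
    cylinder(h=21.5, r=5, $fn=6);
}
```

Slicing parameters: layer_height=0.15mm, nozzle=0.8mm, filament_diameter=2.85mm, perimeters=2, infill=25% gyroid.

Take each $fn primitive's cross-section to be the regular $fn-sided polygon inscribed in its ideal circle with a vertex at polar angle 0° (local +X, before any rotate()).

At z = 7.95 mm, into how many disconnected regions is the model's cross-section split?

1

At z = 7.95 mm: the cylinder is not intersected at this z (z outside [0, 7.5]); the r=4 cylinder at (12.5, 15) contributes a regular 6-gon of circumradius 4; Taking the union: only the r=4 cylinder at (12.5, 15) is present, so the union is just that shape — 1 connected region; the r=5 cylinder at (0, -3.5) gives a regular 6-gon of circumradius 5 (constant along its height); Subtracting the remaining from the first: starting from that combined region, the r=5 cylinder at (0, -3.5) misses the remaining region (no effect) — 1 connected region. The result has 1 disconnected region.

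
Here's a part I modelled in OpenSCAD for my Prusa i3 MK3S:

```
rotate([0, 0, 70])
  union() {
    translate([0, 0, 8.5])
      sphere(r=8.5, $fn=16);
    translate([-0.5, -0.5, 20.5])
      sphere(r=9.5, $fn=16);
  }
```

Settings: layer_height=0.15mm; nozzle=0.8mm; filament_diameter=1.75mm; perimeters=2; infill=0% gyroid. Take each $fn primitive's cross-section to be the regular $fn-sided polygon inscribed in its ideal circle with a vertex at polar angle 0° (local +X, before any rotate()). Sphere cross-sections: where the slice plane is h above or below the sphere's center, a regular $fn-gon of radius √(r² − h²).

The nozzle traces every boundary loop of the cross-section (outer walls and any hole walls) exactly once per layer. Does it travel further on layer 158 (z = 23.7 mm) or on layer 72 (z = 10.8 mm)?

layer 158 (z = 23.7 mm)

Layer 158 (z = 23.7): the sphere is absent (|z−center|=15.200 > r=8.5); the r=9.5 sphere at (-0.5, -0.5) contributes a regular 16-gon of circumradius √(9.5²−3.2²) = 8.945 (perimeter = 2·16·8.945·sin(180°/16) = 55.84 mm); Taking the union: only the r=9.5 sphere at (-0.5, -0.5) is present, so the union is just that shape — boundary = 55.84 mm; (whole slice rotated 70° about Z — lengths, areas and connectivity unchanged). So its perimeter = 55.84 mm. Layer 72 (z = 10.8): the r=8.5 sphere slices to a regular 16-gon of circumradius 8.183 (√(r²−h²) with h=2.3 from center) (perimeter = 2·16·8.183·sin(180°/16) = 51.09 mm); the sphere at (-0.5, -0.5) does not reach this height (|z−center|=9.700 > r=9.5); Merging all regions: only the r=8.5 sphere is present, so the union is just that shape — boundary = 51.09 mm; (rotated 70° about Z; rotation is an isometry so areas/perimeters/island counts are preserved). So its perimeter = 51.09 mm. Layer 158 is larger (55.84 vs 51.09 mm).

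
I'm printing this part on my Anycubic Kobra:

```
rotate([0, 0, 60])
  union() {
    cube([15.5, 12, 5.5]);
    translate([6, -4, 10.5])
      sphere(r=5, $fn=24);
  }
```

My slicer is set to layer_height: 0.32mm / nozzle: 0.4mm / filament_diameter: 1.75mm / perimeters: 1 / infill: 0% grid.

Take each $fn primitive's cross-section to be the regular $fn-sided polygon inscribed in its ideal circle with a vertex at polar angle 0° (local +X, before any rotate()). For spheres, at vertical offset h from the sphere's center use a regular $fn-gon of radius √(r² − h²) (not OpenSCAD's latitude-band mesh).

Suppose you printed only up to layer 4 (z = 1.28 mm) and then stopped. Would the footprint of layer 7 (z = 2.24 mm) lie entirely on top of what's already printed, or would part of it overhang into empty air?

Compare the two slices. At z = 1.28: the cube is present — its section is the full 15.5×12 rectangle (area 186.00 mm²); the sphere at (6, -4) is not intersected at this z (|z−center|=9.220 > r=5); Taking the union: only the 15.5×12 cube is present, so the union is just that shape — area = 186.00 mm²; (rotated 60° about Z; rotation is an isometry so areas/perimeters/island counts are preserved). At z = 2.24: the cube (footprint 15.5×12) is included at this height (area 186.00 mm²); the sphere at (6, -4) is absent (|z−center|=8.260 > r=5); Combining (union): only the 15.5×12 cube is present, so the union is just that shape — area = 186.00 mm²; (rotated 60° about Z; rotation is an isometry so areas/perimeters/island counts are preserved). Checking containment: the cross-section at z = 2.24 is a subset of the cross-section at z = 1.28.

entirely on top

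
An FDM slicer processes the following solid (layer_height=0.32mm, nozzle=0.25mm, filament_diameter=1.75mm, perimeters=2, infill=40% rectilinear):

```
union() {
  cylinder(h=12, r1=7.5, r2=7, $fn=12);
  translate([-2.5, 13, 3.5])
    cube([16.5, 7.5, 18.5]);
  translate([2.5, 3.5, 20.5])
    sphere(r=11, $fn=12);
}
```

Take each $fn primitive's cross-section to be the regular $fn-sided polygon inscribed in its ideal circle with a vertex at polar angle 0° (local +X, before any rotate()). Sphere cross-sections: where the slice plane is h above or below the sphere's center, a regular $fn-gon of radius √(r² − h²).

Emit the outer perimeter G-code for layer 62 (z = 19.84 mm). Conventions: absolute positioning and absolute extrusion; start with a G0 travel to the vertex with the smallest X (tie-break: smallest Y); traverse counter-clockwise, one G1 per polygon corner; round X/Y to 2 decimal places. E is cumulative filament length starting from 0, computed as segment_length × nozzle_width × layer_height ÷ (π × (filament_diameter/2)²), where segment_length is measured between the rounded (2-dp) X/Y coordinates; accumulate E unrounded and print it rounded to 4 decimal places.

G0 X-8.48 Y3.50 Z19.84
G1 X-7.01 Y-1.99 E0.1890
G1 X-2.99 Y-6.01 E0.3781
G1 X2.50 Y-7.48 E0.5671
G1 X7.99 Y-6.01 E0.7562
G1 X12.01 Y-1.99 E0.9453
G1 X13.48 Y3.50 E1.1343
G1 X12.01 Y8.99 E1.3233
G1 X8.00 Y13.00 E1.5119
G1 X14.00 Y13.00 E1.7115
G1 X14.00 Y20.50 E1.9610
G1 X-2.50 Y20.50 E2.5098
G1 X-2.50 Y13.14 E2.7545
G1 X-2.99 Y13.01 E2.7714
G1 X-7.01 Y8.99 E2.9605
G1 X-8.48 Y3.50 E3.1495

At z = 19.84 mm: the cone is absent (z outside [0, 12]); the 16.5×7.5 cube at (-2.5, 13) contributes its full rectangle; the r=11 sphere at (2.5, 3.5) slices to a regular 12-gon of circumradius 10.980 (√(r²−h²) with h=0.66 from center); Combining (union): the regions partially overlap (shared area 8.14 mm²), so overlapping operands fuse into one piece — 1 connected region. The outline is a single polygon with 15 vertices. Extrusion per mm of travel: 0.25 × 0.32 / (π × 0.875²) = 0.033260. Accumulating E over each segment gives final E = 3.1495.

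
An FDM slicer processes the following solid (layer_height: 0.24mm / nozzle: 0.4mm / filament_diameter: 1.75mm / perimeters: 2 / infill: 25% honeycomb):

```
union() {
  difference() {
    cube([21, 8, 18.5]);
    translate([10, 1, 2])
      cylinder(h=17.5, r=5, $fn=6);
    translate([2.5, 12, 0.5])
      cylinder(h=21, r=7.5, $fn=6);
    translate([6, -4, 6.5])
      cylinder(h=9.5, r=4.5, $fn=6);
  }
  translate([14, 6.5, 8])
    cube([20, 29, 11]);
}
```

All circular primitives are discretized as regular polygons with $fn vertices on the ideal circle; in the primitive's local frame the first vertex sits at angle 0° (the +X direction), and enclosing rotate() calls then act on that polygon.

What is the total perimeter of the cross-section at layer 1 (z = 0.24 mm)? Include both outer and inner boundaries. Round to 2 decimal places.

58.00 mm

At z = 0.24 mm: the cube is present — its section is the full 21×8 rectangle (perimeter 58.00 mm); the cylinder at (10, 1) is absent (z outside [2, 19.5]); the cylinder at (2.5, 12) does not reach this height (z outside [0.5, 21.5]); the cylinder at (6, -4) does not reach this height (z outside [6.5, 16]); Taking the first minus the rest: none of the subtracted shapes is present at this height, so the 21×8 cube is unchanged — boundary = 58.00 mm; the cube at (14, 6.5) is not intersected at this z (z outside [8, 19]); Combining (union): only the result so far is present, so the union is just that shape — boundary = 58.00 mm. Overall, the cross-section is a single solid region. Total boundary length (outer) = 58.00 mm.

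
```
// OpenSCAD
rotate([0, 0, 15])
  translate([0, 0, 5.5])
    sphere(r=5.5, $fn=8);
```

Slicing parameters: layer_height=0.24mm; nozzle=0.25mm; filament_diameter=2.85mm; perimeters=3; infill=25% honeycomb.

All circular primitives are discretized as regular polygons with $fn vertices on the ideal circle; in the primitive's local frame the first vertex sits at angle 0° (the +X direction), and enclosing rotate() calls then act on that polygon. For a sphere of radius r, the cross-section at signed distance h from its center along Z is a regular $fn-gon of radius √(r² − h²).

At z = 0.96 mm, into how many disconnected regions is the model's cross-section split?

1

At z = 0.96 mm: the r=5.5 sphere contributes a regular 8-gon of circumradius √(5.5²−4.54²) = 3.105; (whole slice rotated 15° about Z — lengths, areas and connectivity unchanged). The result has 1 disconnected region.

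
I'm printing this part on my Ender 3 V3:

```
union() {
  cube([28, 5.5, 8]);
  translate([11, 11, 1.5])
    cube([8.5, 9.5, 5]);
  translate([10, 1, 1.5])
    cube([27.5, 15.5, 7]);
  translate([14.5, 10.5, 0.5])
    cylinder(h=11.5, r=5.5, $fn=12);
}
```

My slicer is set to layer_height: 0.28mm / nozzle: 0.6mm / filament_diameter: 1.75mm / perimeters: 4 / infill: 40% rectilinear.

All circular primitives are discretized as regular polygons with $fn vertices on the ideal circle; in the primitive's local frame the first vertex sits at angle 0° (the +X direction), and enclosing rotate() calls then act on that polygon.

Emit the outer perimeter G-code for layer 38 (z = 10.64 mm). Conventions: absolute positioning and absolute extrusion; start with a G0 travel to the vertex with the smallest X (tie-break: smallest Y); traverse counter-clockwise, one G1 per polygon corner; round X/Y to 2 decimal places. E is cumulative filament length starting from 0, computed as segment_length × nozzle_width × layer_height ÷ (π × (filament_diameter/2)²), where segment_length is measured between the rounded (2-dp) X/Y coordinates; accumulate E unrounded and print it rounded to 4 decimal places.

G0 X9.00 Y10.50 Z10.64
G1 X9.74 Y7.75 E0.1989
G1 X11.75 Y5.74 E0.3975
G1 X14.50 Y5.00 E0.5964
G1 X17.25 Y5.74 E0.7953
G1 X19.26 Y7.75 E0.9938
G1 X20.00 Y10.50 E1.1927
G1 X19.26 Y13.25 E1.3916
G1 X17.25 Y15.26 E1.5902
G1 X14.50 Y16.00 E1.7891
G1 X11.75 Y15.26 E1.9880
G1 X9.74 Y13.25 E2.1865
G1 X9.00 Y10.50 E2.3855

At z = 10.64 mm: the cube is absent (z outside [0, 8]); the cube at (11, 11) does not reach this height (z outside [1.5, 6.5]); the cube at (10, 1) is not intersected at this z (z outside [1.5, 8.5]); the cylinder at (14.5, 10.5): section is a regular 12-gon, circumradius r=5.5; Combining (union): only the r=5.5 cylinder at (14.5, 10.5) is present, so the union is just that shape — 1 connected region. The outline is a single polygon with 12 vertices. Extrusion per mm of travel: 0.6 × 0.28 / (π × 0.875²) = 0.069846. Accumulating E over each segment gives final E = 2.3855.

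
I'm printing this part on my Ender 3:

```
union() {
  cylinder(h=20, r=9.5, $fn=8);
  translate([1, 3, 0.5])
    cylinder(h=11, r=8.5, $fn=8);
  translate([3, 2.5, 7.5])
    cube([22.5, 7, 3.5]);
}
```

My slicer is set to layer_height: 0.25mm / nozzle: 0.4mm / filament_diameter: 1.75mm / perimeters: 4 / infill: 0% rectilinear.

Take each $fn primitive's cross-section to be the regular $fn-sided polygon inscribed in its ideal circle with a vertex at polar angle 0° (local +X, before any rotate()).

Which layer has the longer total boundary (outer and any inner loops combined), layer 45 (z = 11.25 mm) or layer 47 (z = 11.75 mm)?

Layer 45 (z = 11.25): the r=9.5 cylinder contributes a regular 8-gon of circumradius 9.5 (perimeter = 2·8·9.500·sin(180°/8) = 58.17 mm); the r=8.5 cylinder at (1, 3) contributes a regular 8-gon of circumradius 8.5 (perimeter = 2·8·8.500·sin(180°/8) = 52.04 mm); the cube at (3, 2.5) is absent (z outside [7.5, 11]); Taking the union: the regions partially overlap (shared area 172.65 mm²), so the edge portions inside another operand are dropped and the merged outline is re-measured after clipping — boundary = 62.18 mm. So its perimeter = 62.18 mm. Layer 47 (z = 11.75): the r=9.5 cylinder contributes a regular 8-gon of circumradius 9.5 (perimeter = 2·8·9.500·sin(180°/8) = 58.17 mm); the cylinder at (1, 3) does not reach this height (z outside [0.5, 11.5]); the cube at (3, 2.5) is not intersected at this z (z outside [7.5, 11]); Merging all regions: only the r=9.5 cylinder is present, so the union is just that shape — boundary = 58.17 mm. So its perimeter = 58.17 mm. Layer 45 is larger (62.18 vs 58.17 mm).

layer 45 (z = 11.25 mm)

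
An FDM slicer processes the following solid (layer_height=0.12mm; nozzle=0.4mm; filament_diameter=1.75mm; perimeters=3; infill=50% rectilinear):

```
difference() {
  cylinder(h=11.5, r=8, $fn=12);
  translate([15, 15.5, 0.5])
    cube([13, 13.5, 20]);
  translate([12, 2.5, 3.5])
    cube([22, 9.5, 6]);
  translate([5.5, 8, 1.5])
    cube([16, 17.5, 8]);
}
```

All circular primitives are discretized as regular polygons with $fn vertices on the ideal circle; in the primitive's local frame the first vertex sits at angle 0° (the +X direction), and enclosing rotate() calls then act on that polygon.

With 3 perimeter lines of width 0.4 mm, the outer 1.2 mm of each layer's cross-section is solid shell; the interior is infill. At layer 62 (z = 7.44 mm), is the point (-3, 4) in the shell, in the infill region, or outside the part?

infill

At z = 7.44 mm: the cylinder: section is a regular 12-gon, circumradius r=8; the 13×13.5 cube at (15, 15.5) contributes its full rectangle; the 22×9.5 cube at (12, 2.5) contributes its full rectangle; the cube at (5.5, 8) is present — its section is the full 16×17.5 rectangle; Taking the first minus the rest: starting from the r=8 cylinder, the 13×13.5 cube at (15, 15.5) misses the remaining region (no effect); the 22×9.5 cube at (12, 2.5) misses the remaining region (no effect); the 16×17.5 cube at (5.5, 8) misses the remaining region (no effect) — 1 connected region. Overall, the cross-section is a single solid region. The nearest boundary edge runs (-6.93, 4.00)→(-4.00, 6.93); distance from the point to it = 2.78 mm. The point is inside the cross-section and 2.78 mm from the nearest boundary — more than the 1.2 mm shell width (3 × 0.4), so it's in the infill interior.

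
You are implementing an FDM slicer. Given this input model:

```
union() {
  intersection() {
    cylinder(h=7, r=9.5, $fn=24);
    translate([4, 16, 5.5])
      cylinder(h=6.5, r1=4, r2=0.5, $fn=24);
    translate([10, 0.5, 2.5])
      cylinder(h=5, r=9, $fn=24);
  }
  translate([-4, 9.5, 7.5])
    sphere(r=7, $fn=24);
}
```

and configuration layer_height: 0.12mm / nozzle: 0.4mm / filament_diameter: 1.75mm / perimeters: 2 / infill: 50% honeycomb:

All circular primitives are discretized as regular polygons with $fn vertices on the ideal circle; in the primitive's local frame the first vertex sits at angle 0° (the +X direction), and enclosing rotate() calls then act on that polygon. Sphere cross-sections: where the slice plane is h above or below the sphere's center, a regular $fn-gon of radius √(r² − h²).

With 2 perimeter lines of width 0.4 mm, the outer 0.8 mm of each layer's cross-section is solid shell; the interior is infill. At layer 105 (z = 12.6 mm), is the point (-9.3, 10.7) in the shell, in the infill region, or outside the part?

At z = 12.6 mm: the cylinder is absent (z outside [0, 7]); the cone at (4, 16) is absent (z outside [5.5, 12]); the cylinder at (10, 0.5) is not intersected at this z (z outside [2.5, 7.5]); Taking the intersection: at least one operand is absent at this height, so nothing remains; the r=7 sphere at (-4, 9.5) contributes a regular 24-gon of circumradius √(7²−5.1²) = 4.795; Taking the union: only the r=7 sphere at (-4, 9.5) is present, so the union is just that shape — 1 connected region. Overall, the cross-section is a single solid region. The nearest boundary edge runs (-8.63, 10.74)→(-8.79, 9.50); distance from the point to it = 0.66 mm. The point is not inside any of the regions above, so it lies outside the cross-section (0.66 mm from the nearest boundary).

outside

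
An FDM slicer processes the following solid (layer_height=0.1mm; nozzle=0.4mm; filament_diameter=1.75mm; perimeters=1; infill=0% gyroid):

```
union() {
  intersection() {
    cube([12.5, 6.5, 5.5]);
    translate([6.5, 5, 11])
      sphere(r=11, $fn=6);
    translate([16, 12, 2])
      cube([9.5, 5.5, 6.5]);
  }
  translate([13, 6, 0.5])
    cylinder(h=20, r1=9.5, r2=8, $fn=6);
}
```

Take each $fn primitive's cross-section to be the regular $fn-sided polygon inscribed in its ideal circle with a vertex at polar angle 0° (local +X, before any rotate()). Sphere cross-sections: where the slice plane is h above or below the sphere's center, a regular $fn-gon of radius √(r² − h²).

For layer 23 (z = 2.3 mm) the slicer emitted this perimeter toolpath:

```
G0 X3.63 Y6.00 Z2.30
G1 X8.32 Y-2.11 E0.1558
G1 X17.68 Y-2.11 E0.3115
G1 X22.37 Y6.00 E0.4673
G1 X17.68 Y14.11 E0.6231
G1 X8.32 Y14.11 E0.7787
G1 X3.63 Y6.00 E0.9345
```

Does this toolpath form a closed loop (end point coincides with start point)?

yes

Start point (G0): (3.63, 6.00). End point (last G1): the path returns to the start — closed.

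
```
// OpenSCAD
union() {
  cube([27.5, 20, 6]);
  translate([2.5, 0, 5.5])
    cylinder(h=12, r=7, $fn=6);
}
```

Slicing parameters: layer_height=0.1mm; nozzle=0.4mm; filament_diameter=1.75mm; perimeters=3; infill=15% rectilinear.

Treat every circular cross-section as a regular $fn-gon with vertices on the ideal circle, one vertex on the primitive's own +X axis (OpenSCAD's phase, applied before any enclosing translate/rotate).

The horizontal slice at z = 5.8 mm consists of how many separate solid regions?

1

At z = 5.8 mm: the cube is present — its section is the full 27.5×20 rectangle; the r=7 cylinder at (2.5, 0) gives a regular 6-gon of circumradius 7 (constant along its height); Taking the union: the regions partially overlap (shared area 46.98 mm²), so overlapping operands fuse into one piece — 1 connected region. The result has 1 disconnected region.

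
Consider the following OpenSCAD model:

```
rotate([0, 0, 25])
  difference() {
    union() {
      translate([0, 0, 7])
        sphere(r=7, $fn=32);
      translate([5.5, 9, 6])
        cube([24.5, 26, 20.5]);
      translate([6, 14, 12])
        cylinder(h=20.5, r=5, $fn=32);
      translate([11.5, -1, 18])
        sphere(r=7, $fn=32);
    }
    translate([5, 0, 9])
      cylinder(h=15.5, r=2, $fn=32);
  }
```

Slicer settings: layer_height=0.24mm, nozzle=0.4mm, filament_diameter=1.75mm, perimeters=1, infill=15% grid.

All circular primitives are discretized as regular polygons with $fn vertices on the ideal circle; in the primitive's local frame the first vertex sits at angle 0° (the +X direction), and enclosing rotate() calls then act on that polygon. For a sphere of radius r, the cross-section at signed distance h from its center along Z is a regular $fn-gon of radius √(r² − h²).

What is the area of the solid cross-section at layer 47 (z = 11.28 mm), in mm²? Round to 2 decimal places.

At z = 11.28 mm: the r=7 sphere slices to a regular 32-gon of circumradius 5.539 (√(r²−h²) with h=4.28 from center) (area = (32/2)·5.539²·sin(360°/32) = 95.77 mm²); the cube at (5.5, 9) (footprint 24.5×26) is included at this height (area 637.00 mm²); the cylinder at (6, 14) is not intersected at this z (z outside [12, 32.5]); the sphere at (11.5, -1): section is a regular 32-gon, circumradius = √(r²−h²) = √(7²−6.72²) = 1.960 (area = (32/2)·1.960²·sin(360°/32) = 11.99 mm²); Combining (union): the 3 present regions are separate (no shared area or edge), so areas and boundary lengths simply add and each stays a separate island — area = 744.76 mm²; the cylinder at (5, 0): section is a regular 32-gon, circumradius r=2 (area = (32/2)·2.000²·sin(360°/32) = 12.49 mm²); Subtracting the remaining from the first: starting from that combined region (744.76 mm²), the r=2 cylinder at (5, 0) partially overlaps it — only the 7.83 mm² overlap (of its 12.49 mm²) is removed, clipping the outline — area = 736.93 mm²; (rotated 25° about Z; rotation is an isometry so areas/perimeters/island counts are preserved). Overall, the cross-section has 3 separate islands. Net area = 736.93 mm².

736.93 mm²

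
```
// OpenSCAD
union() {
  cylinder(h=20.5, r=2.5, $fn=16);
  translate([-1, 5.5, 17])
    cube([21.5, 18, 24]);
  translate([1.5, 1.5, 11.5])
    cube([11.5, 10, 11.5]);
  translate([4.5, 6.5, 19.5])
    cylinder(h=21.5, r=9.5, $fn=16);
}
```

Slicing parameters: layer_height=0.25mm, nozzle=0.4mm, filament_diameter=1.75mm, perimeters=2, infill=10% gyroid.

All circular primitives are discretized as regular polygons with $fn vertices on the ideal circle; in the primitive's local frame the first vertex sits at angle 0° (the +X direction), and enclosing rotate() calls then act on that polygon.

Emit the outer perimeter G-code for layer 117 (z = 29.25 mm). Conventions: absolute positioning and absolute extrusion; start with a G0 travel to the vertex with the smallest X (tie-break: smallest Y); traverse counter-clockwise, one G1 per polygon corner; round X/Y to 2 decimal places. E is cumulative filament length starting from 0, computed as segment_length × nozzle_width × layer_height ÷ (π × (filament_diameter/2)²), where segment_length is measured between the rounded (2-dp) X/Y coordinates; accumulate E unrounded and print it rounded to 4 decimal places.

G0 X-5.00 Y6.50 Z29.25
G1 X-4.28 Y2.86 E0.1543
G1 X-2.22 Y-0.22 E0.3083
G1 X0.86 Y-2.28 E0.4624
G1 X4.50 Y-3.00 E0.6166
G1 X8.14 Y-2.28 E0.7709
G1 X11.22 Y-0.22 E0.9250
G1 X13.28 Y2.86 E1.0790
G1 X13.80 Y5.50 E1.1909
G1 X20.50 Y5.50 E1.4694
G1 X20.50 Y23.50 E2.2178
G1 X-1.00 Y23.50 E3.1116
G1 X-1.00 Y14.03 E3.5054
G1 X-2.22 Y13.22 E3.5662
G1 X-4.28 Y10.14 E3.7203
G1 X-5.00 Y6.50 E3.8746

At z = 29.25 mm: the cylinder is not intersected at this z (z outside [0, 20.5]); the cube at (-1, 5.5) is present — its section is the full 21.5×18 rectangle; the cube at (1.5, 1.5) is not intersected at this z (z outside [11.5, 23]); the r=9.5 cylinder at (4.5, 6.5) gives a regular 16-gon of circumradius 9.5 (constant along its height); Combining (union): the regions partially overlap (shared area 132.40 mm²), so overlapping operands fuse into one piece — 1 connected region. The outline is a single polygon with 15 vertices. Extrusion per mm of travel: 0.4 × 0.25 / (π × 0.875²) = 0.041575. Accumulating E over each segment gives final E = 3.8746.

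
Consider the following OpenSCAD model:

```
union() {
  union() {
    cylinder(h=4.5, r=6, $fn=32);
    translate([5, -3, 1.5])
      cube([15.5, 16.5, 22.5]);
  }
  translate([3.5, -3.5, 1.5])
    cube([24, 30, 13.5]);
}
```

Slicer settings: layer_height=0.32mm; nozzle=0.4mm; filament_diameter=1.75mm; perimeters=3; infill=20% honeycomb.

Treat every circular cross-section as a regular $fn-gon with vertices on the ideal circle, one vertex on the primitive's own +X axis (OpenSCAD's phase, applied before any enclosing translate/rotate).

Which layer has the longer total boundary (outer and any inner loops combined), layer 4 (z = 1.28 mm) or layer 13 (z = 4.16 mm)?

layer 13 (z = 4.16 mm)

Layer 4 (z = 1.28): the r=6 cylinder contributes a regular 32-gon of circumradius 6 (perimeter = 2·32·6.000·sin(180°/32) = 37.64 mm); the cube at (5, -3) is absent (z outside [1.5, 24]); Combining (union): only the r=6 cylinder is present, so the union is just that shape — boundary = 37.64 mm; the cube at (3.5, -3.5) does not reach this height (z outside [1.5, 15]); Merging all regions: only that combined region is present, so the union is just that shape — boundary = 37.64 mm. So its perimeter = 37.64 mm. Layer 13 (z = 4.16): the cylinder: section is a regular 32-gon, circumradius r=6 (perimeter = 2·32·6.000·sin(180°/32) = 37.64 mm); the cube at (5, -3) (footprint 15.5×16.5) is included at this height (perimeter 64.00 mm); Combining (union): the regions partially overlap (shared area 4.34 mm²), so the edge portions inside another operand are dropped and the merged outline is re-measured after clipping — boundary = 88.50 mm; the 24×30 cube at (3.5, -3.5) contributes its full rectangle (perimeter 108.00 mm); Combining (union): the regions partially overlap (shared area 267.25 mm²), so the edge portions inside another operand are dropped and the merged outline is re-measured after clipping — boundary = 126.52 mm. So its perimeter = 126.52 mm. Layer 13 is larger (126.52 vs 37.64 mm).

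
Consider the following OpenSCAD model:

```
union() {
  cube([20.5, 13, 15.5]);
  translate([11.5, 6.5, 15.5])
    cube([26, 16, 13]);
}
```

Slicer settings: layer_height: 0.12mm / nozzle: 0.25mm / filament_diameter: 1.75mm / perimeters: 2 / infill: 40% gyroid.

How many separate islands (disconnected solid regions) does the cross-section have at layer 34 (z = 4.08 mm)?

At z = 4.08 mm: the 20.5×13 cube contributes its full rectangle; the cube at (11.5, 6.5) is absent (z outside [15.5, 28.5]); Taking the union: only the 20.5×13 cube is present, so the union is just that shape — 1 connected region. Overall, the cross-section is a single solid region. Island count = 1.

1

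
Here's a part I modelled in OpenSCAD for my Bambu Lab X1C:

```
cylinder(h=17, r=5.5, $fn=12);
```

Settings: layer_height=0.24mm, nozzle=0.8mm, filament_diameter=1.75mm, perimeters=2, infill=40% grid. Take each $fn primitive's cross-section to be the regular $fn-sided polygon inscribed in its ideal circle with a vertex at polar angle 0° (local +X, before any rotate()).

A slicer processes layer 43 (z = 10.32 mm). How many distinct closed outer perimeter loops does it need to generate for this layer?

At z = 10.32 mm: the cylinder: section is a regular 12-gon, circumradius r=5.5. The result has 1 disconnected region.

1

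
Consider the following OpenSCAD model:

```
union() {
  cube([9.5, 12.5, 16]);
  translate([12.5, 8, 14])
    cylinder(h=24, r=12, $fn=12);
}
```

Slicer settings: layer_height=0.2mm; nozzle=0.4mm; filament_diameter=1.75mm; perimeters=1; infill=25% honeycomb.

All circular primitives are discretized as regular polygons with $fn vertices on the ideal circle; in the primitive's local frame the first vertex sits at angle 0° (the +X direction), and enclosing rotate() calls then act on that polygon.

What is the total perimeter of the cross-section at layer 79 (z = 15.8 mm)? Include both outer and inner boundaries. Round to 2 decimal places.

At z = 15.8 mm: the 9.5×12.5 cube contributes its full rectangle (perimeter 44.00 mm); the cylinder at (12.5, 8): section is a regular 12-gon, circumradius r=12 (perimeter = 2·12·12.000·sin(180°/12) = 74.54 mm); Combining (union): the regions partially overlap (shared area 99.75 mm²), so the edge portions inside another operand are dropped and the merged outline is re-measured after clipping — boundary = 79.15 mm. Overall, the cross-section is a single solid region. Total boundary length (outer) = 79.15 mm.

79.15 mm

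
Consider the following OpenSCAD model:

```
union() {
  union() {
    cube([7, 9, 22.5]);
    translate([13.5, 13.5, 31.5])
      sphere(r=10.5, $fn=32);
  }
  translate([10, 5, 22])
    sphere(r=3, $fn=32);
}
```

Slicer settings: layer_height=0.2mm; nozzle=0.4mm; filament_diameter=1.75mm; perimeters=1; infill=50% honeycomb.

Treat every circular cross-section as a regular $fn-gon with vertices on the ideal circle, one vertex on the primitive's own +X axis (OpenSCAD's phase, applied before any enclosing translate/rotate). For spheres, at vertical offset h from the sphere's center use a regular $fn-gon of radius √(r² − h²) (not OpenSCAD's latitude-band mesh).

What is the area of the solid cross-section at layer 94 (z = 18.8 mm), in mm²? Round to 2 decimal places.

63.00 mm²

At z = 18.8 mm: the cube (footprint 7×9) is included at this height (area 63.00 mm²); the sphere at (13.5, 13.5) is absent (|z−center|=12.700 > r=10.5); Combining (union): only the 7×9 cube is present, so the union is just that shape — area = 63.00 mm²; the sphere at (10, 5) is not intersected at this z (|z−center|=3.200 > r=3); Combining (union): only that combined region is present, so the union is just that shape — area = 63.00 mm². Overall, the cross-section is a single solid region. Net area = 63.00 mm².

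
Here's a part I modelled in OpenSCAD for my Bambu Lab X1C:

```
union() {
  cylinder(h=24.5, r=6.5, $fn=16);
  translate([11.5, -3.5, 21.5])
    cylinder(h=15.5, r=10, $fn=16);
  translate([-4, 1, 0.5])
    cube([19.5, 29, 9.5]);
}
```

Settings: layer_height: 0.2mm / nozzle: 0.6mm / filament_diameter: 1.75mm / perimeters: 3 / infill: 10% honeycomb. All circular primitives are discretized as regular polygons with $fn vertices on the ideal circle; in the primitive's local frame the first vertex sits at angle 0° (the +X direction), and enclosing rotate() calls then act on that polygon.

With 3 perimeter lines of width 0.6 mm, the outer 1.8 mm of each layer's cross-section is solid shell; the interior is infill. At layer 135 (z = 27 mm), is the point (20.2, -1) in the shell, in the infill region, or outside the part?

shell

At z = 27 mm: the cylinder is not intersected at this z (z outside [0, 24.5]); the r=10 cylinder at (11.5, -3.5) contributes a regular 16-gon of circumradius 10; the cube at (-4, 1) is absent (z outside [0.5, 10]); Taking the union: only the r=10 cylinder at (11.5, -3.5) is present, so the union is just that shape — 1 connected region. Overall, the cross-section is a single solid region. The nearest boundary edge runs (21.50, -3.50)→(20.74, 0.33); distance from the point to it = 0.79 mm. The point is inside the cross-section, 0.79 mm from the nearest boundary — within the 1.8 mm shell band (3 × 0.6).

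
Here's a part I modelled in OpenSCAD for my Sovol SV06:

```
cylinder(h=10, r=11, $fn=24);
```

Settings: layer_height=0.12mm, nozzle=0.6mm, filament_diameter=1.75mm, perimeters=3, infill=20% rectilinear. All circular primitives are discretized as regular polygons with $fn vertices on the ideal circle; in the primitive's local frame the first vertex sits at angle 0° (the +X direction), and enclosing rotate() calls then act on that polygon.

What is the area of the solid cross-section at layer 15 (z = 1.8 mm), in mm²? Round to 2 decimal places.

375.81 mm²

At z = 1.8 mm: the r=11 cylinder gives a regular 24-gon of circumradius 11 (constant along its height) (area = (24/2)·11.000²·sin(360°/24) = 375.81 mm²). Overall, the cross-section is a single solid region. Net area = 375.81 mm².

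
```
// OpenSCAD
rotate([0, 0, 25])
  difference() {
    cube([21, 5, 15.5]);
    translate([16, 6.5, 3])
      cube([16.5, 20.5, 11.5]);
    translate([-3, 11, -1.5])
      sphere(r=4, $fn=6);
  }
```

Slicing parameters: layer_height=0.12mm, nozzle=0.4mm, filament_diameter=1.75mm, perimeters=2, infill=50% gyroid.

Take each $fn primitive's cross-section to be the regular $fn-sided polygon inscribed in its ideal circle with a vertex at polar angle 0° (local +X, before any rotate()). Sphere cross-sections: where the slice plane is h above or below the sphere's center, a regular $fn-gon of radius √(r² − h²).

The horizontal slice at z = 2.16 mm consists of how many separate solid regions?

At z = 2.16 mm: the cube (footprint 21×5) is included at this height; the cube at (16, 6.5) is absent (z outside [3, 14.5]); the sphere at (-3, 11): section is a regular 6-gon, circumradius = √(r²−h²) = √(4²−3.66²) = 1.614; Subtracting the remaining from the first: starting from the 21×5 cube, the r=4 sphere at (-3, 11) misses the remaining region (no effect) — 1 connected region; (whole slice rotated 25° about Z — lengths, areas and connectivity unchanged). The result has 1 disconnected region.

1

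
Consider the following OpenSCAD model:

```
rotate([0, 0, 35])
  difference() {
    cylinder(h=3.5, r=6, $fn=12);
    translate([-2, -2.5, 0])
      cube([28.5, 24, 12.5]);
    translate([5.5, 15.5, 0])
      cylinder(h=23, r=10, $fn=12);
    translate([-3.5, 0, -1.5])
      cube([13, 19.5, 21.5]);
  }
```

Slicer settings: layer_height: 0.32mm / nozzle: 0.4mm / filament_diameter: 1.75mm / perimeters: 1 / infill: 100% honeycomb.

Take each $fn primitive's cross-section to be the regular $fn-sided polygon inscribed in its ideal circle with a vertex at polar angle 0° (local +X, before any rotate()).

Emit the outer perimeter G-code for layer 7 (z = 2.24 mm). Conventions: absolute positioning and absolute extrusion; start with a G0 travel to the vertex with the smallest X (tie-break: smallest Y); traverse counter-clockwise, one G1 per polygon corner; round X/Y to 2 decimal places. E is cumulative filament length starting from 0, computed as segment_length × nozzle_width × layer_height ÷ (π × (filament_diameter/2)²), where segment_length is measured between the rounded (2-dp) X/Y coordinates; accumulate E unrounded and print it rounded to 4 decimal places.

G0 X-5.98 Y-0.52 Z2.24
G1 X-4.91 Y-3.44 E0.1655
G1 X-2.54 Y-5.44 E0.3305
G1 X0.52 Y-5.98 E0.4959
G1 X3.44 Y-4.91 E0.6614
G1 X5.44 Y-2.54 E0.8264
G1 X5.98 Y0.52 E0.9918
G1 X5.80 Y1.01 E1.0195
G1 X-0.20 Y-3.20 E1.4096
G1 X-1.64 Y-1.15 E1.5429
G1 X-2.87 Y-2.01 E1.6228
G1 X-5.56 Y1.84 E1.8727
G1 X-5.98 Y-0.52 E2.0003

At z = 2.24 mm: the r=6 cylinder contributes a regular 12-gon of circumradius 6; the 28.5×24 cube at (-2, -2.5) contributes its full rectangle; the r=10 cylinder at (5.5, 15.5) contributes a regular 12-gon of circumradius 10; the 13×19.5 cube at (-3.5, 0) contributes its full rectangle; Taking the first minus the rest: starting from the r=6 cylinder, the 28.5×24 cube at (-2, -2.5) partially overlaps it — only the 57.63 mm² overlap (of its 684.00 mm²) is removed, clipping the outline; the r=10 cylinder at (5.5, 15.5) misses the remaining region (no effect); the 13×19.5 cube at (-3.5, 0) partially overlaps it — only the 7.80 mm² overlap (of its 253.50 mm²) is removed, clipping the outline — 1 connected region; (whole slice rotated 35° about Z — lengths, areas and connectivity unchanged). The outline is a single polygon with 12 vertices. Extrusion per mm of travel: 0.4 × 0.32 / (π × 0.875²) = 0.053216. Accumulating E over each segment gives final E = 2.0003.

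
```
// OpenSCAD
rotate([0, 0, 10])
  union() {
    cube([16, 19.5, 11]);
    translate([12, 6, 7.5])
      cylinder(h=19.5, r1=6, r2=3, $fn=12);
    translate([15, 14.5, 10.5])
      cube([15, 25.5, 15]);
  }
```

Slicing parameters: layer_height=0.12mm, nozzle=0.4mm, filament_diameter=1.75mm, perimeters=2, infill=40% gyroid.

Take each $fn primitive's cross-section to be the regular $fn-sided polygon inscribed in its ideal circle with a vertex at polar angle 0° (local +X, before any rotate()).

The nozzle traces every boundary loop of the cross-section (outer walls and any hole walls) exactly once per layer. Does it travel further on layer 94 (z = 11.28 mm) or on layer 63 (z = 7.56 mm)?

layer 94 (z = 11.28 mm)

Layer 94 (z = 11.28): the cube is not intersected at this z (z outside [0, 11]); the cone at (12, 6): at t=0.194 of its height the radius interpolates to r₁+(r₂−r₁)t = 5.418, giving a regular 12-gon of that circumradius (perimeter = 2·12·5.418·sin(180°/12) = 33.66 mm); the cube at (15, 14.5) (footprint 15×25.5) is included at this height (perimeter 81.00 mm); Combining (union): the 2 present regions are separate (no shared area or edge), so areas and boundary lengths simply add and each stays a separate island — boundary = 114.66 mm; (whole slice rotated 10° about Z — lengths, areas and connectivity unchanged). So its perimeter = 114.66 mm. Layer 63 (z = 7.56): the cube (footprint 16×19.5) is included at this height (perimeter 71.00 mm); the cone at (12, 6) contributes a regular 12-gon of circumradius 5.991 (interpolated between r1=6 and r2=3 at t=0.003) (perimeter = 2·12·5.991·sin(180°/12) = 37.21 mm); the cube at (15, 14.5) does not reach this height (z outside [10.5, 25.5]); Combining (union): the regions partially overlap (shared area 96.73 mm²), so the edge portions inside another operand are dropped and the merged outline is re-measured after clipping — boundary = 72.20 mm; (whole slice rotated 10° about Z — lengths, areas and connectivity unchanged). So its perimeter = 72.20 mm. Layer 94 is larger (114.66 vs 72.20 mm).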